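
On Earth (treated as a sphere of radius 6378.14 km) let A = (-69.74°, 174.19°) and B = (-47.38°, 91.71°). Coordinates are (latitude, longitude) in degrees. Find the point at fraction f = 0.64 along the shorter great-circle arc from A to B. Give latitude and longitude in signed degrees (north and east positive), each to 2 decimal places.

-60.24°, 107.47°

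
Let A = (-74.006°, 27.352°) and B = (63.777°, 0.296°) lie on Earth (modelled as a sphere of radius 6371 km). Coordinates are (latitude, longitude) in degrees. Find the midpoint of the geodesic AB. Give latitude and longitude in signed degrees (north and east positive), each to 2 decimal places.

The central angle between A and B is δ = 2.4248 rad.
With f = 0.5, the slerp weights are sin((1−f)δ)/sin δ = 1.4255 and sin(fδ)/sin δ = 1.4255.
Weighted sum of the unit vectors: (1.4255)·(0.2447,0.1266,-0.9613) + (1.4255)·(0.4419,0.0023,0.8971) = (0.9787, 0.1837, -0.0915).
Converting back: φ = atan2(z, √(x²+y²)) = -5.25°, λ = atan2(y, x) = 10.63°.

-5.25°, 10.63°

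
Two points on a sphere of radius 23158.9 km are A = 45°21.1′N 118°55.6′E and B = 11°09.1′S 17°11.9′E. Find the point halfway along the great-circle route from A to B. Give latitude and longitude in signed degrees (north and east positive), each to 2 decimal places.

25.53°, 56.58°

The central angle between A and B is δ = 1.8522 rad.
With f = 0.5, the slerp weights are sin((1−f)δ)/sin δ = 0.8320 and sin(fδ)/sin δ = 0.8320.
Weighted sum of the unit vectors: (0.8320)·(-0.3399,0.6151,0.7114) + (0.8320)·(0.9372,0.2901,-0.1934) = (0.4970, 0.7531, 0.4310).
Converting back: φ = atan2(z, √(x²+y²)) = 25.53°, λ = atan2(y, x) = 56.58°.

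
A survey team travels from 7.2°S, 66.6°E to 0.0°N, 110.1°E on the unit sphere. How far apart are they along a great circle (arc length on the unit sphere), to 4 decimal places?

0.7675

Let φ₁ = -0.1257 rad, φ₂ = -0.0000 rad, and Δλ = 0.7592 rad.
cos c = sin φ₁ sin φ₂ + cos φ₁ cos φ₂ cos Δλ = (-0.1253)(-0.0000) + (0.9921)(1.0000)(0.7254) = 0.71965,
so c = arccos(0.71965) = 0.76749 rad.
On the unit sphere the arc length equals the central angle: 0.7675.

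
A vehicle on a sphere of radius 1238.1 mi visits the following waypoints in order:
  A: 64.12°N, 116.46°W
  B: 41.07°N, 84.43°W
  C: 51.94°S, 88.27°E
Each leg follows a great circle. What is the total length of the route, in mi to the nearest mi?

Leg A→B: central angle 0.5155 rad, distance 638.2 mi.
Leg B→C: central angle 2.9328 rad, distance 3631.2 mi.
Total: 638.2 + 3631.2 ≈ 4269 mi.

4269 mi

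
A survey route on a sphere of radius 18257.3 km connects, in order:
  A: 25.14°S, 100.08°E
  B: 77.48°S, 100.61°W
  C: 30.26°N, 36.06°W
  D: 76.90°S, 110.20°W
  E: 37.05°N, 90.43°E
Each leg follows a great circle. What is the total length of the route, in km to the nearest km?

Leg A→B: central angle 1.3375 rad, distance 24420.0 km.
Leg B→C: central angle 1.9949 rad, distance 36421.0 km.
Leg C→D: central angle 2.0234 rad, distance 36941.8 km.
Leg D→E: central angle 2.4282 rad, distance 44331.8 km.
Total: 24420.0 + 36421.0 + 36941.8 + 44331.8 ≈ 142115 km.

142115 km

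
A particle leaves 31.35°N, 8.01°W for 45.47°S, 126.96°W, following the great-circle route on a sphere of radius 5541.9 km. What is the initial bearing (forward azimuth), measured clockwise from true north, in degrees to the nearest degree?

With φ₁ = 0.5472, φ₂ = -0.7936, Δλ = -2.0761 rad, the forward-azimuth formula gives
θ = atan2( sin Δλ cos φ₂ , cos φ₁ sin φ₂ − sin φ₁ cos φ₂ cos Δλ ) = atan2(-0.6137, -0.4322) = -125.16°.
Adding 360° brings this into [0°, 360°): 235°.

235°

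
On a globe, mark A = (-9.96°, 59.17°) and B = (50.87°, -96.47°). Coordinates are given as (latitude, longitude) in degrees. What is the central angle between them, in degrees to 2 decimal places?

134.46°

Let φ₁ = -0.1738 rad, φ₂ = 0.8878 rad, and Δλ = -2.7164 rad.
cos c = sin φ₁ sin φ₂ + cos φ₁ cos φ₂ cos Δλ = (-0.1730)(0.7757) + (0.9849)(0.6311)(-0.9110) = -0.70040,
so c = arccos(-0.70040) = 2.34676 rad.
So the angular separation is 134.46°.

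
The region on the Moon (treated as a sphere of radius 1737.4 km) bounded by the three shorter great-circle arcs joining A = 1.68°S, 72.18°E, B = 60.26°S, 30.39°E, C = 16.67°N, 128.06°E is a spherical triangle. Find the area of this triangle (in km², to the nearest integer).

2084923 km²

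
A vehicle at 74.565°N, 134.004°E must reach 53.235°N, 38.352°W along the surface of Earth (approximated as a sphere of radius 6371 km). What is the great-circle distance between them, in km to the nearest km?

With latitudes φ₁ = 74.565°, φ₂ = 53.235° and longitude difference Δλ = -172.356°:
cos c = sin φ₁ sin φ₂ + cos φ₁ cos φ₂ cos Δλ = (0.9639)(0.8011) + (0.2661)(0.5985)(-0.9911) = 0.61432,
so c = arccos(0.61432) = 0.90927 rad.
Distance = R·c = 6371 × 0.9093 ≈ 5793 km.

5793 km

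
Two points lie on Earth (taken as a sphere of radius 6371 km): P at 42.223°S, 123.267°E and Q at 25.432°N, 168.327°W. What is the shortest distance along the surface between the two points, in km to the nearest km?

Let φ₁ = -0.7369 rad, φ₂ = 0.4439 rad, and Δλ = 1.1939 rad.
Haversine: a = sin²(Δφ/2) + cos φ₁ cos φ₂ sin²(Δλ/2) = 0.3099 + (0.7405)(0.9031)(0.3160) = 0.52123.
Central angle c = 2·arcsin(√a) = 1.61327 rad.
Distance = R·c = 6371 × 1.6133 ≈ 10278 km.

10278 km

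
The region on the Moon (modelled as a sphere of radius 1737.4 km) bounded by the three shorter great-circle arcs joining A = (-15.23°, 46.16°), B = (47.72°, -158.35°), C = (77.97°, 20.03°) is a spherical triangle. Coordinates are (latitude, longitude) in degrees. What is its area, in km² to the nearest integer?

2573122 km²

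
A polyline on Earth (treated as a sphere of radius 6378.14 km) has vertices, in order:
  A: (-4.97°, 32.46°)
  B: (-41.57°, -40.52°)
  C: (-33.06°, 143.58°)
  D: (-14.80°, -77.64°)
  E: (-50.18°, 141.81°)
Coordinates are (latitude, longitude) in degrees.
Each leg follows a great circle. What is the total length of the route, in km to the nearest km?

Leg A→B: central angle 1.2915 rad, distance 8237.6 km.
Leg B→C: central angle 1.8374 rad, distance 11719.1 km.
Leg C→D: central angle 2.0602 rad, distance 13140.5 km.
Leg D→E: central angle 1.8566 rad, distance 11841.4 km.
Total: 8237.6 + 11719.1 + 13140.5 + 11841.4 ≈ 44939 km.

44939 km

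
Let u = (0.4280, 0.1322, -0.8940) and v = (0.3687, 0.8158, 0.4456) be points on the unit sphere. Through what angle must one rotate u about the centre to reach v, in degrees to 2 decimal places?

97.63°

u·v = -0.1327; |u| = 0.9999, |v| = 1.0000.
cos θ = (u·v)/(|u||v|) = -0.1327, so θ = 97.63°.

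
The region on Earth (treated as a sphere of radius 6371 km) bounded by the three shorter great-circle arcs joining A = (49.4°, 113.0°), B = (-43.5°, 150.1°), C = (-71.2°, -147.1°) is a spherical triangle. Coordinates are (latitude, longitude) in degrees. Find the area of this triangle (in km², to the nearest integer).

2888044 km²

Side lengths (central angles): a = 0.7098, b = 2.4262, c = 1.7175 rad; semiperimeter s = 2.4267.
By l'Huilier's theorem, tan(E/4) = √[tan(s/2) tan((s−a)/2) tan((s−b)/2) tan((s−c)/2)], giving spherical excess E = 0.0712 rad.
Area = E·R² = 0.0712 × (6371)² ≈ 2888044 km².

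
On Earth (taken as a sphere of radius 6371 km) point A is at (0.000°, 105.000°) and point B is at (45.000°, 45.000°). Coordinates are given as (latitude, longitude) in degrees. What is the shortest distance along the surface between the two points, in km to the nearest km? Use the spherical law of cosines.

7705 km

In radians: φ₁ = 0.0000, φ₂ = 0.7854, Δλ = -60.000° = -1.0472 rad.
cos c = sin φ₁ sin φ₂ + cos φ₁ cos φ₂ cos Δλ = (0.0000)(0.7071) + (1.0000)(0.7071)(0.5000) = 0.35355,
so c = arccos(0.35355) = 1.20943 rad.
Distance = R·c = 6371 × 1.2094 ≈ 7705 km.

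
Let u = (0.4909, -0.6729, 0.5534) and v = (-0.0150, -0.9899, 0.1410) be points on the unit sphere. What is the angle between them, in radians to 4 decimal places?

0.7425 rad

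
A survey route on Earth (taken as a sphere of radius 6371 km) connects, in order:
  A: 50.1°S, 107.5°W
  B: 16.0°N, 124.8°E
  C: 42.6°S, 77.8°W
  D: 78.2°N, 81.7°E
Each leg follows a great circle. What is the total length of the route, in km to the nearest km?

Leg A→B: central angle 2.2000 rad, distance 14016.4 km.
Leg B→C: central angle 2.5677 rad, distance 16359.1 km.
Leg C→D: central angle 2.5041 rad, distance 15953.4 km.
Total: 14016.4 + 16359.1 + 15953.4 ≈ 46329 km.

46329 km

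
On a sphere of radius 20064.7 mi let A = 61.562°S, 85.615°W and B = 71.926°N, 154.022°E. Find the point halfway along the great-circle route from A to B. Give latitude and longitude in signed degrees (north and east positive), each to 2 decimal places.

9.71°, -125.58°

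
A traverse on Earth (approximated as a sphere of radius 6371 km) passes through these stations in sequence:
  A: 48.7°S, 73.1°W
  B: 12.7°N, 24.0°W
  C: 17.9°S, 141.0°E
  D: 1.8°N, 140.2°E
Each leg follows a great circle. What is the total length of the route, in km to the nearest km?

Leg A→B: central angle 1.3115 rad, distance 8355.6 km.
Leg B→C: central angle 2.8734 rad, distance 18306.5 km.
Leg C→D: central angle 0.3441 rad, distance 2192.3 km.
Total: 8355.6 + 18306.5 + 2192.3 ≈ 28854 km.

28854 km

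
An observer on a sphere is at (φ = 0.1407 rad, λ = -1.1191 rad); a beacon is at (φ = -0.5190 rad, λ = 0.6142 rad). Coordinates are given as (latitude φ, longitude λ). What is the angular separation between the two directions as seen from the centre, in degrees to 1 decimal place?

102.0°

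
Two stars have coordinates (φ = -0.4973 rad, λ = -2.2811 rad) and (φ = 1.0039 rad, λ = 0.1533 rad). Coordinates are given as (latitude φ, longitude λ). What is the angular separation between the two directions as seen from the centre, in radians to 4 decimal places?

In radians: φ₁ = -0.4973, φ₂ = 1.0039, Δλ = 139.481° = 2.4344 rad.
cos c = sin φ₁ sin φ₂ + cos φ₁ cos φ₂ cos Δλ = (-0.4771)(0.8436) + (0.8789)(0.5370)(-0.7602) = -0.76122,
so c = arccos(-0.76122) = 2.43598 rad.
So the angular separation is 2.4360 rad.

2.4360 rad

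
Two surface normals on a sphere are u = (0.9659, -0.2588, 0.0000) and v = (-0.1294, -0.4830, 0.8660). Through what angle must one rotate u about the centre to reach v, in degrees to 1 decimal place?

90.0°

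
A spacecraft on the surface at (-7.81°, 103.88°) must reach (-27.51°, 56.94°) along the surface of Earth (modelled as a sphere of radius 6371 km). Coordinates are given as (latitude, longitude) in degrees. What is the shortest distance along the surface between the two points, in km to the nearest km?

5392 km

With latitudes φ₁ = -7.810°, φ₂ = -27.510° and longitude difference Δλ = -46.940°:
cos c = sin φ₁ sin φ₂ + cos φ₁ cos φ₂ cos Δλ = (-0.1359)(-0.4619) + (0.9907)(0.8869)(0.6828) = 0.66271,
so c = arccos(0.66271) = 0.84636 rad.
Distance = R·c = 6371 × 0.8464 ≈ 5392 km.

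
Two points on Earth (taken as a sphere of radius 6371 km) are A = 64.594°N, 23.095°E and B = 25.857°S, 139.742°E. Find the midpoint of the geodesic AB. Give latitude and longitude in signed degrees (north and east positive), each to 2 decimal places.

30.14°, 111.28°

The central angle between A and B is δ = 2.1738 rad.
With f = 0.5, the slerp weights are sin((1−f)δ)/sin δ = 1.0747 and sin(fδ)/sin δ = 1.0747.
Weighted sum of the unit vectors: (1.0747)·(0.3946,0.1683,0.9033) + (1.0747)·(-0.6867,0.5815,-0.4361) = (-0.3139, 0.8058, 0.5021).
Converting back: φ = atan2(z, √(x²+y²)) = 30.14°, λ = atan2(y, x) = 111.28°.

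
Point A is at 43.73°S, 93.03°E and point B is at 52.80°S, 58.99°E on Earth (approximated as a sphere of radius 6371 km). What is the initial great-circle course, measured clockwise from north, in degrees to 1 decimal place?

235.9°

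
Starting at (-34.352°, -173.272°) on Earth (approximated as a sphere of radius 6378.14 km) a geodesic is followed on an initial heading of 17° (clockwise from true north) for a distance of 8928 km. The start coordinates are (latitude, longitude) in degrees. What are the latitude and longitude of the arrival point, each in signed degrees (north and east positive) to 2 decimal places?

43.00°, -150.07°

Angular distance δ = d/R = 8928/6378.14 = 1.39978 rad; initial bearing θ = 0.2967 rad.
sin φ₂ = sin φ₁ cos δ + cos φ₁ sin δ cos θ = (-0.5643)(0.1702) + (0.8256)(0.9854)(0.9563) = 0.6820, so φ₂ = 43.00°.
Δλ = atan2(sin θ sin δ cos φ₁, cos δ − sin φ₁ sin φ₂) = atan2(0.2379, 0.5550) = 23.199°.
λ₂ = -173.272° + 23.199° = -150.07°.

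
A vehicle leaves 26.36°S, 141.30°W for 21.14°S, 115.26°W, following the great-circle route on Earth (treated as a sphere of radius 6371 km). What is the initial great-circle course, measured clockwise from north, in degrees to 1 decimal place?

With φ₁ = -0.4601, φ₂ = -0.3690, Δλ = 0.4545 rad, the forward-azimuth formula gives
θ = atan2( sin Δλ cos φ₂ , cos φ₁ sin φ₂ − sin φ₁ cos φ₂ cos Δλ ) = atan2(0.4095, 0.0489) = 83.18°.
So the initial bearing is 83.2°.

83.2°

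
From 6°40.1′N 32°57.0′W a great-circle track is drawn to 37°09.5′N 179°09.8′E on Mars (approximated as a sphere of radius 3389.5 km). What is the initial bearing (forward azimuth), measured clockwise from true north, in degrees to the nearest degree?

Δλ = -147.887° = -2.5811 rad.
y = sin Δλ · cos φ₂ = (-0.5316)(0.7970) = -0.4237
x = cos φ₁ sin φ₂ − sin φ₁ cos φ₂ cos Δλ = (0.9932)(0.6040) − (0.1161)(0.7970)(-0.8470) = 0.6783
θ = atan2(y, x) = -31.99°; adding 360° gives 328°.

328°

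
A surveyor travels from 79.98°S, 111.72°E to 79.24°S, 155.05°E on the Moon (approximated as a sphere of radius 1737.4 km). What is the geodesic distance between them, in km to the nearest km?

Let φ₁ = -1.3959 rad, φ₂ = -1.3830 rad, and Δλ = 0.7563 rad.
cos c = sin φ₁ sin φ₂ + cos φ₁ cos φ₂ cos Δλ = (-0.9847)(-0.9824) + (0.1740)(0.1867)(0.7274) = 0.99106,
so c = arccos(0.99106) = 0.13380 rad.
Distance = R·c = 1737.4 × 0.1338 ≈ 232 km.

232 km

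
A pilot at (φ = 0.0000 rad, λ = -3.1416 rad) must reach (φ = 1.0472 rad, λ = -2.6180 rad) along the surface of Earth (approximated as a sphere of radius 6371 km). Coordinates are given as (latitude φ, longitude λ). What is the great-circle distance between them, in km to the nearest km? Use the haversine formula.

7154 km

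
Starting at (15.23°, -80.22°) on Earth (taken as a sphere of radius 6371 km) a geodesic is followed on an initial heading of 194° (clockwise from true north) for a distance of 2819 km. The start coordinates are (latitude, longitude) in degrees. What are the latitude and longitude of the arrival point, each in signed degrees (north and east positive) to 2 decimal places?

Angular distance δ = d/R = 2819/6371 = 0.44247 rad; initial bearing θ = 3.3859 rad.
sin φ₂ = sin φ₁ cos δ + cos φ₁ sin δ cos θ = (0.2627)(0.9037) + (0.9649)(0.4282)(-0.9703) = -0.1635, so φ₂ = -9.41°.
Δλ = atan2(sin θ sin δ cos φ₁, cos δ − sin φ₁ sin φ₂) = atan2(-0.0999, 0.9466) = -6.027°.
λ₂ = -80.220° − 6.027° = -86.25°.

-9.41°, -86.25°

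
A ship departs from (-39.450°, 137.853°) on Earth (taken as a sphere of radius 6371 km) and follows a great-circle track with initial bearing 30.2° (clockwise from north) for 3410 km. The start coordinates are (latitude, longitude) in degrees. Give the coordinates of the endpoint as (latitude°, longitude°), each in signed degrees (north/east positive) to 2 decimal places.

Angular distance δ = d/R = 3410/6371 = 0.53524 rad; initial bearing θ = 0.5271 rad.
sin φ₂ = sin φ₁ cos δ + cos φ₁ sin δ cos θ = (-0.6354)(0.8601) + (0.7722)(0.5100)(0.8643) = -0.2061, so φ₂ = -11.90°.
Δλ = atan2(sin θ sin δ cos φ₁, cos δ − sin φ₁ sin φ₂) = atan2(0.1981, 0.7292) = 15.200°.
λ₂ = 137.853° + 15.200° = 153.05°.

-11.90°, 153.05°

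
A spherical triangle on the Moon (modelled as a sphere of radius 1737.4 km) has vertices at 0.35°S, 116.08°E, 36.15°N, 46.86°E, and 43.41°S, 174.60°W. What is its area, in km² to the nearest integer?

Side lengths (central angles): a = 2.5773, b = 1.3070, c = 1.2840 rad; semiperimeter s = 2.5842.
By l'Huilier's theorem, tan(E/4) = √[tan(s/2) tan((s−a)/2) tan((s−b)/2) tan((s−c)/2)], giving spherical excess E = 0.3277 rad.
Area = E·R² = 0.3277 × (1737.4)² ≈ 989255 km².

989255 km²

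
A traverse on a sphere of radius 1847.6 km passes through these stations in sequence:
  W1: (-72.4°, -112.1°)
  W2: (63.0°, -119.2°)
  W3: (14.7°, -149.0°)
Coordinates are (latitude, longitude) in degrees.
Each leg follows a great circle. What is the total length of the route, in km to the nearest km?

Leg W1→W2: central angle 2.3647 rad, distance 4369.0 km.
Leg W2→W3: central angle 0.9183 rad, distance 1696.7 km.
Total: 4369.0 + 1696.7 ≈ 6066 km.

6066 km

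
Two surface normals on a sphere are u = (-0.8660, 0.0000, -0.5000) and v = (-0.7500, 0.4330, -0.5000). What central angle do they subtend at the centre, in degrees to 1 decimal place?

u·v = 0.8995; |u| = 1.0000, |v| = 1.0000.
cos θ = (u·v)/(|u||v|) = 0.8995, so θ = 25.9°.

25.9°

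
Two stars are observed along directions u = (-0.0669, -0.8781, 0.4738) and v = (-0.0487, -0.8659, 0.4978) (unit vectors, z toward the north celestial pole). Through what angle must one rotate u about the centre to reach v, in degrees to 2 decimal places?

1.86°

u·v = 0.9995; |u| = 1.0000, |v| = 1.0000.
cos θ = (u·v)/(|u||v|) = 0.9995, so θ = 1.86°.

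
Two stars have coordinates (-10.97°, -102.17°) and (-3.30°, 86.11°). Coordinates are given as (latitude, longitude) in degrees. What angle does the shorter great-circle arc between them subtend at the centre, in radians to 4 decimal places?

Let φ₁ = -0.1915 rad, φ₂ = -0.0576 rad, and Δλ = -2.9971 rad.
cos c = sin φ₁ sin φ₂ + cos φ₁ cos φ₂ cos Δλ = (-0.1903)(-0.0576) + (0.9817)(0.9983)(-0.9896) = -0.95893,
so c = arccos(-0.95893) = 2.85400 rad.
So the angular separation is 2.8540 rad.

2.8540 rad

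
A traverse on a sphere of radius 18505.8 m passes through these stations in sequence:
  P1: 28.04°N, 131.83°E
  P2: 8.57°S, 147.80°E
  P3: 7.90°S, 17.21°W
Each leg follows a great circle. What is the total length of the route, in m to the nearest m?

63789 m

Leg P1→P2: central angle 0.6935 rad, distance 12833.3 m.
Leg P2→P3: central angle 2.7535 rad, distance 50956.0 m.
Total: 12833.3 + 50956.0 ≈ 63789 m.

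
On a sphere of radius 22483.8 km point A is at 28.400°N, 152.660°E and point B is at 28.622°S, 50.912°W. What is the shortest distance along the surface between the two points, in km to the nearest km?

62519 km

With latitudes φ₁ = 28.400°, φ₂ = -28.622° and longitude difference Δλ = 156.428°:
cos c = sin φ₁ sin φ₂ + cos φ₁ cos φ₂ cos Δλ = (0.4756)(-0.4790) + (0.8796)(0.8778)(-0.9166) = -0.93556,
so c = arccos(-0.93556) = 2.78064 rad.
Distance = R·c = 22483.8 × 2.7806 ≈ 62519 km.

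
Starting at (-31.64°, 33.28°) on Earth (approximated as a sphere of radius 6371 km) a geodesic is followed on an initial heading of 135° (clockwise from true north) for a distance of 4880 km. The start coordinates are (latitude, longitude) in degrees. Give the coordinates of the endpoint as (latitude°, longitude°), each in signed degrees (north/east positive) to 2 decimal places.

-52.69°, 87.26°

Angular distance δ = d/R = 4880/6371 = 0.76597 rad; initial bearing θ = 2.3562 rad.
sin φ₂ = sin φ₁ cos δ + cos φ₁ sin δ cos θ = (-0.5246)(0.7207) + (0.8514)(0.6932)(-0.7071) = -0.7954, so φ₂ = -52.69°.
Δλ = atan2(sin θ sin δ cos φ₁, cos δ − sin φ₁ sin φ₂) = atan2(0.4173, 0.3035) = 53.978°.
λ₂ = 33.280° + 53.978° = 87.26°.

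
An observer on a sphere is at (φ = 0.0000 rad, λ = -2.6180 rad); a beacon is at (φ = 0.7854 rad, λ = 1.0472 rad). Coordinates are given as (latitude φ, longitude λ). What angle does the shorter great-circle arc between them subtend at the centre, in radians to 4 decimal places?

In radians: φ₁ = 0.0000, φ₂ = 0.7854, Δλ = -150.000° = -2.6180 rad.
cos c = sin φ₁ sin φ₂ + cos φ₁ cos φ₂ cos Δλ = (0.0000)(0.7071) + (1.0000)(0.7071)(-0.8660) = -0.61237,
so c = arccos(-0.61237) = 2.22985 rad.
So the angular separation is 2.2298 rad.

2.2298 rad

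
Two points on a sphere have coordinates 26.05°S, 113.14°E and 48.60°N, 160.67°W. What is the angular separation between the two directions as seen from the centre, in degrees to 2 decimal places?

106.85°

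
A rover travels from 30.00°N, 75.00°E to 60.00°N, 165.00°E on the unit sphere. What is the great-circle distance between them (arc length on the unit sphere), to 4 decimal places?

1.1230

With latitudes φ₁ = 30.000°, φ₂ = 60.000° and longitude difference Δλ = 90.000°:
cos c = sin φ₁ sin φ₂ + cos φ₁ cos φ₂ cos Δλ = (0.5000)(0.8660) + (0.8660)(0.5000)(0.0000) = 0.43301,
so c = arccos(0.43301) = 1.12296 rad.
On the unit sphere the arc length equals the central angle: 1.1230.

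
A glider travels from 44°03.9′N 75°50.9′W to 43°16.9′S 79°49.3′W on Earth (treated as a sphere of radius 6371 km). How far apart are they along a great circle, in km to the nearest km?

With latitudes φ₁ = 44.065°, φ₂ = -43.282° and longitude difference Δλ = -3.973°:
Haversine: a = sin²(Δφ/2) + cos φ₁ cos φ₂ sin²(Δλ/2) = 0.4769 + (0.7186)(0.7280)(0.0012) = 0.47748.
Central angle c = 2·arcsin(√a) = 1.52575 rad.
Distance = R·c = 6371 × 1.5257 ≈ 9721 km.

9721 km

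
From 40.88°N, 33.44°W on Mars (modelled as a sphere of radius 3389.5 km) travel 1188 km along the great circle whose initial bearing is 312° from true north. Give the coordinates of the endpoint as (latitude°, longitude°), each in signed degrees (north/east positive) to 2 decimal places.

Angular distance δ = d/R = 1188/3389.5 = 0.35049 rad; initial bearing θ = 5.4454 rad.
sin φ₂ = sin φ₁ cos δ + cos φ₁ sin δ cos θ = (0.6545)(0.9392) + (0.7561)(0.3434)(0.6691) = 0.7884, so φ₂ = 52.04°.
Δλ = atan2(sin θ sin δ cos φ₁, cos δ − sin φ₁ sin φ₂) = atan2(-0.1929, 0.4232) = -24.507°.
λ₂ = -33.440° − 24.507° = -57.95°.

52.04°, -57.95°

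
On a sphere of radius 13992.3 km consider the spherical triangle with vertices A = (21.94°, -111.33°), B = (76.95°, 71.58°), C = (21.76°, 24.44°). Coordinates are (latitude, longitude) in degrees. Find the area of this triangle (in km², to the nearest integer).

Side lengths (central angles): a = 1.0428, b = 2.0701, c = 1.4154 rad; semiperimeter s = 2.2641.
By l'Huilier's theorem, tan(E/4) = √[tan(s/2) tan((s−a)/2) tan((s−b)/2) tan((s−c)/2)], giving spherical excess E = 1.0029 rad.
Area = E·R² = 1.0029 × (13992.3)² ≈ 196355311 km².

196355311 km²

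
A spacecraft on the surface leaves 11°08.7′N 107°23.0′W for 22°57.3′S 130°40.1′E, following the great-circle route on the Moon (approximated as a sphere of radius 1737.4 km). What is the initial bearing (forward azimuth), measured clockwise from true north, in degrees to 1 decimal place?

249.7°

Δλ = -121.948° = -2.1284 rad.
y = sin Δλ · cos φ₂ = (-0.8485)(0.9208) = -0.7813
x = cos φ₁ sin φ₂ − sin φ₁ cos φ₂ cos Δλ = (0.9811)(-0.3900) − (0.1933)(0.9208)(-0.5292) = -0.2885
θ = atan2(y, x) = -110.26°; adding 360° gives 249.7°.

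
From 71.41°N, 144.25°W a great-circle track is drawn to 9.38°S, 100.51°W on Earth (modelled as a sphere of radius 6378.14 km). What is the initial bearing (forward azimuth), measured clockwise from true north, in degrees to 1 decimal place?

136.8°

Δλ = 43.740° = 0.7634 rad.
y = sin Δλ · cos φ₂ = (0.6914)(0.9866) = 0.6821
x = cos φ₁ sin φ₂ − sin φ₁ cos φ₂ cos Δλ = (0.3188)(-0.1630) − (0.9478)(0.9866)(0.7225) = -0.7276
θ = atan2(y, x) = 136.85°, so the bearing is 136.8°.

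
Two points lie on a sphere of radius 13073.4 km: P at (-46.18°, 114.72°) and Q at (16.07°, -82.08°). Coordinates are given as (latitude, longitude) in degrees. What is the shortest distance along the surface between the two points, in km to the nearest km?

With latitudes φ₁ = -46.180°, φ₂ = 16.070° and longitude difference Δλ = 163.200°:
cos c = sin φ₁ sin φ₂ + cos φ₁ cos φ₂ cos Δλ = (-0.7215)(0.2768) + (0.6924)(0.9609)(-0.9573) = -0.83667,
so c = arccos(-0.83667) = 2.56197 rad.
Distance = R·c = 13073.4 × 2.5620 ≈ 33494 km.

33494 km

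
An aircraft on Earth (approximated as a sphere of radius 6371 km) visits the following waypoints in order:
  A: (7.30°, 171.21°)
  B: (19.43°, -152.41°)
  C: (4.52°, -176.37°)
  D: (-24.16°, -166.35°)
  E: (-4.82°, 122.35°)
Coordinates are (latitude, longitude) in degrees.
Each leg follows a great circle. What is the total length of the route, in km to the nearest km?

Leg A→B: central angle 0.6512 rad, distance 4148.7 km.
Leg B→C: central angle 0.4836 rad, distance 3081.1 km.
Leg C→D: central angle 0.5287 rad, distance 3368.6 km.
Leg D→E: central angle 1.2388 rad, distance 7892.7 km.
Total: 4148.7 + 3081.1 + 3368.6 + 7892.7 ≈ 18491 km.

18491 km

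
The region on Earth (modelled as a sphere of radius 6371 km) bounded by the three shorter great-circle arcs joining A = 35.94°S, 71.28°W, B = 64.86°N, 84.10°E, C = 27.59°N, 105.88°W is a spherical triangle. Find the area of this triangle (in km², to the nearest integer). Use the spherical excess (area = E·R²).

Side lengths (central angles): a = 1.5223, b = 1.2463, c = 2.5755 rad; semiperimeter s = 2.6721.
By l'Huilier's theorem, tan(E/4) = √[tan(s/2) tan((s−a)/2) tan((s−b)/2) tan((s−c)/2)], giving spherical excess E = 1.2980 rad.
Area = E·R² = 1.2980 × (6371)² ≈ 52684358 km².

52684358 km²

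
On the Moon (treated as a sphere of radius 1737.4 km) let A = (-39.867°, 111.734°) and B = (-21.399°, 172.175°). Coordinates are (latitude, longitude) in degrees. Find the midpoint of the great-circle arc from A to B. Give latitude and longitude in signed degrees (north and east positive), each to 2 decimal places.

-34.38°, 145.16°

The central angle between A and B is δ = 0.9442 rad.
With f = 0.5, the slerp weights are sin((1−f)δ)/sin δ = 0.5614 and sin(fδ)/sin δ = 0.5614.
Weighted sum of the unit vectors: (0.5614)·(-0.2842,0.7130,-0.6410) + (0.5614)·(-0.9224,0.1268,-0.3649) = (-0.6774, 0.4714, -0.5647).
Converting back: φ = atan2(z, √(x²+y²)) = -34.38°, λ = atan2(y, x) = 145.16°.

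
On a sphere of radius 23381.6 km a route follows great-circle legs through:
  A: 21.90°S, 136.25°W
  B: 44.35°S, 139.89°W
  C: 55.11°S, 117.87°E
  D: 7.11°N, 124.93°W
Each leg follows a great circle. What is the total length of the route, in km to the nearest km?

Leg A→B: central angle 0.3953 rad, distance 9243.1 km.
Leg B→C: central angle 1.0625 rad, distance 24843.4 km.
Leg C→D: central angle 1.9401 rad, distance 45362.9 km.
Total: 9243.1 + 24843.4 + 45362.9 ≈ 79449 km.

79449 km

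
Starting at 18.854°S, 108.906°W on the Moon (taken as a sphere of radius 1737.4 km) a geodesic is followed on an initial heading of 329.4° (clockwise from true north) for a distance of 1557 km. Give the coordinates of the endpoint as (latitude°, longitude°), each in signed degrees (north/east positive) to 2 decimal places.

25.74°, -135.09°

Angular distance δ = d/R = 1557/1737.4 = 0.89617 rad; initial bearing θ = 5.7491 rad.
sin φ₂ = sin φ₁ cos δ + cos φ₁ sin δ cos θ = (-0.3232)(0.6246) + (0.9463)(0.7809)(0.8607) = 0.4343, so φ₂ = 25.74°.
Δλ = atan2(sin θ sin δ cos φ₁, cos δ − sin φ₁ sin φ₂) = atan2(-0.3762, 0.7649) = -26.188°.
λ₂ = -108.906° − 26.188° = -135.09°.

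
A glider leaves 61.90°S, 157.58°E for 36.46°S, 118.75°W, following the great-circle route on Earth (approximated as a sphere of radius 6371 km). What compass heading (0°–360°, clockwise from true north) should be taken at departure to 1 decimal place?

104.2°

With φ₁ = -1.0804, φ₂ = -0.6363, Δλ = 1.4603 rad, the forward-azimuth formula gives
θ = atan2( sin Δλ cos φ₂ , cos φ₁ sin φ₂ − sin φ₁ cos φ₂ cos Δλ ) = atan2(0.7994, -0.2017) = 104.16°.
So the initial bearing is 104.2°.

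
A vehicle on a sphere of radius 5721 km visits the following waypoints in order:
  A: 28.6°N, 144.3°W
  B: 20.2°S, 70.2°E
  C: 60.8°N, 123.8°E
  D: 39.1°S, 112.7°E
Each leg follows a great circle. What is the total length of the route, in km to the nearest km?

33911 km

Leg A→B: central angle 2.5762 rad, distance 14738.2 km.
Leg B→C: central angle 1.6005 rad, distance 9156.6 km.
Leg C→D: central angle 1.7508 rad, distance 10016.2 km.
Total: 14738.2 + 9156.6 + 10016.2 ≈ 33911 km.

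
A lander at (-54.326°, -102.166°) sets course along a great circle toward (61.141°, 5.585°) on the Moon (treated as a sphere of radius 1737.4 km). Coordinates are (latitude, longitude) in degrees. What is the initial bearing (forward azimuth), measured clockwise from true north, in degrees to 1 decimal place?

Δλ = 107.751° = 1.8806 rad.
y = sin Δλ · cos φ₂ = (0.9524)(0.4827) = 0.4597
x = cos φ₁ sin φ₂ − sin φ₁ cos φ₂ cos Δλ = (0.5832)(0.8758) − (-0.8123)(0.4827)(-0.3049) = 0.3912
θ = atan2(y, x) = 49.60°, so the bearing is 49.6°.

49.6°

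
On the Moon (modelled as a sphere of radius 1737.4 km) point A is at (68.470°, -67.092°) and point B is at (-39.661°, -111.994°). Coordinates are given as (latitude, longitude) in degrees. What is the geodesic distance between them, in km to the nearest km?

3432 km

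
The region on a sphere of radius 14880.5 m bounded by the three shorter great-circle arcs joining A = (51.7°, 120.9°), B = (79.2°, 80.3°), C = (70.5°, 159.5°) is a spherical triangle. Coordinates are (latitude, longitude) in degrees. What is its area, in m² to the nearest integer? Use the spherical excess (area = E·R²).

Side lengths (central angles): a = 0.3549, b = 0.4477, c = 0.5374 rad; semiperimeter s = 0.6700.
By l'Huilier's theorem, tan(E/4) = √[tan(s/2) tan((s−a)/2) tan((s−b)/2) tan((s−c)/2)], giving spherical excess E = 0.0810 rad.
Area = E·R² = 0.0810 × (14880.5)² ≈ 17930189 m².

17930189 m²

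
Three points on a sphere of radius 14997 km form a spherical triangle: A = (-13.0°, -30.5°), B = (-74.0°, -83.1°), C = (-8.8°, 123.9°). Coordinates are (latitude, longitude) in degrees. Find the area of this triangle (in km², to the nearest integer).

358546273 km²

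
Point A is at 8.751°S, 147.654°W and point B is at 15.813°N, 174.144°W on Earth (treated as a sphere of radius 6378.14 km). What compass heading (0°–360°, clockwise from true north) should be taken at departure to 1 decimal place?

Δλ = -26.490° = -0.4623 rad.
y = sin Δλ · cos φ₂ = (-0.4460)(0.9622) = -0.4292
x = cos φ₁ sin φ₂ − sin φ₁ cos φ₂ cos Δλ = (0.9884)(0.2725) − (-0.1521)(0.9622)(0.8950) = 0.4003
θ = atan2(y, x) = -46.99°; adding 360° gives 313.0°.

313.0°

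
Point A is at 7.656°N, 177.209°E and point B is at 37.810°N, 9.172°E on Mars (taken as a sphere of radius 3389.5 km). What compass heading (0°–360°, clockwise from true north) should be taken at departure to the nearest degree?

347°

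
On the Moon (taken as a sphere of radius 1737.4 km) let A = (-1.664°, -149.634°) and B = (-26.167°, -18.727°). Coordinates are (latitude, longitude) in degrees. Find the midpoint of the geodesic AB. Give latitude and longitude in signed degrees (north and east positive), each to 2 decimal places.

-30.64°, -90.90°

Central angle δ = 2.1830 rad. Interpolating on the sphere with fraction f = 0.5:
P = [sin((1−f)δ)·A + sin(fδ)·B] / sin δ = 1.0842·A + 1.0842·B in Cartesian coordinates,
giving P = (-0.0135, -0.8603, -0.5096), i.e. latitude -30.64°, longitude -90.90°.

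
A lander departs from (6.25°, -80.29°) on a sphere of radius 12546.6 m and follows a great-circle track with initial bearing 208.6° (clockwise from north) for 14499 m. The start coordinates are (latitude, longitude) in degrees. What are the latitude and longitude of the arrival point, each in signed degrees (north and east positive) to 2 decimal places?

Angular distance δ = d/R = 14499/12546.6 = 1.15561 rad; initial bearing θ = 3.6408 rad.
sin φ₂ = sin φ₁ cos δ + cos φ₁ sin δ cos θ = (0.1089)(0.4034) + (0.9941)(0.9150)(-0.8780) = -0.7547, so φ₂ = -49.00°.
Δλ = atan2(sin θ sin δ cos φ₁, cos δ − sin φ₁ sin φ₂) = atan2(-0.4354, 0.4855) = -41.886°.
λ₂ = -80.290° − 41.886° = -122.18°.

-49.00°, -122.18°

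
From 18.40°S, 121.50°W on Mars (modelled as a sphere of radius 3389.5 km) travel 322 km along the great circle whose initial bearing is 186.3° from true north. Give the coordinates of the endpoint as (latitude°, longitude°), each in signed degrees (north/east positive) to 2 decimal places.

Angular distance δ = d/R = 322/3389.5 = 0.09500 rad; initial bearing θ = 3.2515 rad.
sin φ₂ = sin φ₁ cos δ + cos φ₁ sin δ cos θ = (-0.3156)(0.9955) + (0.9489)(0.0949)(-0.9940) = -0.4037, so φ₂ = -23.81°.
Δλ = atan2(sin θ sin δ cos φ₁, cos δ − sin φ₁ sin φ₂) = atan2(-0.0099, 0.8681) = -0.652°.
λ₂ = -121.500° − 0.652° = -122.15°.

-23.81°, -122.15°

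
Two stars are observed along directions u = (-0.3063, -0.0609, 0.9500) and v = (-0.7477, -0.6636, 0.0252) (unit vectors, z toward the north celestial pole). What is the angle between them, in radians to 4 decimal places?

1.2731 rad

u·v = 0.2934; |u| = 1.0000, |v| = 1.0000.
cos θ = (u·v)/(|u||v|) = 0.2934, so θ = 1.2731 rad.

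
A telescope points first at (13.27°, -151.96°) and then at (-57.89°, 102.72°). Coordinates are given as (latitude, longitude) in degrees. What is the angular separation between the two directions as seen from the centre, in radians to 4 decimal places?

In radians: φ₁ = 0.2316, φ₂ = -1.0104, Δλ = -105.320° = -1.8382 rad.
cos c = sin φ₁ sin φ₂ + cos φ₁ cos φ₂ cos Δλ = (0.2295)(-0.8470) + (0.9733)(0.5315)(-0.2642) = -0.33112,
so c = arccos(-0.33112) = 1.90828 rad.
So the angular separation is 1.9083 rad.

1.9083 rad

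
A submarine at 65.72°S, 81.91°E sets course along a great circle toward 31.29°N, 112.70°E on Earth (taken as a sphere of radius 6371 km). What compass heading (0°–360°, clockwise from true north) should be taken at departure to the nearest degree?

26°

With φ₁ = -1.1470, φ₂ = 0.5461, Δλ = 0.5374 rad, the forward-azimuth formula gives
θ = atan2( sin Δλ cos φ₂ , cos φ₁ sin φ₂ − sin φ₁ cos φ₂ cos Δλ ) = atan2(0.4374, 0.8827) = 26.36°.
So the initial bearing is 26°.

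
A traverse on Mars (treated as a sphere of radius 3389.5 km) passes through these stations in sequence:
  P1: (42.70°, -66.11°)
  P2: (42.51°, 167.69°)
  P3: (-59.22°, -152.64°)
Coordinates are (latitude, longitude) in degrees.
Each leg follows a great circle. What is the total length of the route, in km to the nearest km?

Leg P1→P2: central angle 1.4321 rad, distance 4854.0 km.
Leg P2→P3: central angle 1.8652 rad, distance 6322.1 km.
Total: 4854.0 + 6322.1 ≈ 11176 km.

11176 km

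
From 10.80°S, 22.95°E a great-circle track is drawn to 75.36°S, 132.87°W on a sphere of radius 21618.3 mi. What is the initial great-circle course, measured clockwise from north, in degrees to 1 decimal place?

Δλ = -155.820° = -2.7196 rad.
y = sin Δλ · cos φ₂ = (-0.4096)(0.2527) = -0.1035
x = cos φ₁ sin φ₂ − sin φ₁ cos φ₂ cos Δλ = (0.9823)(-0.9675) − (-0.1874)(0.2527)(-0.9123) = -0.9936
θ = atan2(y, x) = -174.05°; adding 360° gives 185.9°.

185.9°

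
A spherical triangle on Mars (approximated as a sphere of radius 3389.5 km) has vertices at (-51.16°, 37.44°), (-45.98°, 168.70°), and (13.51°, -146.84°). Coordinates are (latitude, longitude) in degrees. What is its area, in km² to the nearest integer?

7229680 km²

Side lengths (central angles): a = 1.2511, b = 2.4817, c = 1.2946 rad; semiperimeter s = 2.5137.
By l'Huilier's theorem, tan(E/4) = √[tan(s/2) tan((s−a)/2) tan((s−b)/2) tan((s−c)/2)], giving spherical excess E = 0.6293 rad.
Area = E·R² = 0.6293 × (3389.5)² ≈ 7229680 km².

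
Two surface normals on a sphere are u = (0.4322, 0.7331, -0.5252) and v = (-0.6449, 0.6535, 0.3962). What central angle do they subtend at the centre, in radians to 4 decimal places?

1.5785 rad

u·v = -0.0077; |u| = 1.0000, |v| = 1.0000.
cos θ = (u·v)/(|u||v|) = -0.0077, so θ = 1.5785 rad.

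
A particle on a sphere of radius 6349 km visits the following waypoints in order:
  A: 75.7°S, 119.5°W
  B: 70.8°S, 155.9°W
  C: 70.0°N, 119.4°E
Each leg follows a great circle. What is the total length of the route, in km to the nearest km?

18020 km

Leg A→B: central angle 0.1978 rad, distance 1256.0 km.
Leg B→C: central angle 2.6404 rad, distance 16764.2 km.
Total: 1256.0 + 16764.2 ≈ 18020 km.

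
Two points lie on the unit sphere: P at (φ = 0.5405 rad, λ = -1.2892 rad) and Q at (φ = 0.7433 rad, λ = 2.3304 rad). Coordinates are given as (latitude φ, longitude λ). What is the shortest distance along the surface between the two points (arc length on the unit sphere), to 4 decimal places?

Let φ₁ = 0.5405 rad, φ₂ = 0.7433 rad, and Δλ = -2.6636 rad.
Haversine: a = sin²(Δφ/2) + cos φ₁ cos φ₂ sin²(Δλ/2) = 0.0102 + (0.8575)(0.7362)(0.9440) = 0.60616.
Central angle c = 2·arcsin(√a) = 1.78474 rad.
On the unit sphere the arc length equals the central angle: 1.7847.

1.7847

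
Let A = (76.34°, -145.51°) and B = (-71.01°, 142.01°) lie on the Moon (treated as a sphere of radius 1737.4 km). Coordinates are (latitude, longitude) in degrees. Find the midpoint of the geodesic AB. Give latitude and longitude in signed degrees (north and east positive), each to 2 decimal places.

3.28°, 171.61°

The central angle between A and B is δ = 2.6808 rad.
With f = 0.5, the slerp weights are sin((1−f)δ)/sin δ = 2.1894 and sin(fδ)/sin δ = 2.1894.
Weighted sum of the unit vectors: (2.1894)·(-0.1946,-0.1337,0.9717) + (2.1894)·(-0.2565,0.2003,-0.9456) = (-0.9877, 0.1457, 0.0572).
Converting back: φ = atan2(z, √(x²+y²)) = 3.28°, λ = atan2(y, x) = 171.61°.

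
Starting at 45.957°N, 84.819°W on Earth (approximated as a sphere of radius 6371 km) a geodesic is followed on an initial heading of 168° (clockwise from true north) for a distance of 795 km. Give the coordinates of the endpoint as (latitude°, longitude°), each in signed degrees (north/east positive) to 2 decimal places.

Angular distance δ = d/R = 795/6371 = 0.12478 rad; initial bearing θ = 2.9322 rad.
sin φ₂ = sin φ₁ cos δ + cos φ₁ sin δ cos θ = (0.7188)(0.9922) + (0.6952)(0.1245)(-0.9781) = 0.6286, so φ₂ = 38.95°.
Δλ = atan2(sin θ sin δ cos φ₁, cos δ − sin φ₁ sin φ₂) = atan2(0.0180, 0.5404) = 1.907°.
λ₂ = -84.819° + 1.907° = -82.91°.

38.95°, -82.91°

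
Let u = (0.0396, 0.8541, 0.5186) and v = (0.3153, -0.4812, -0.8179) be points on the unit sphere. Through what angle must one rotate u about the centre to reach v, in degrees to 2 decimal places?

145.36°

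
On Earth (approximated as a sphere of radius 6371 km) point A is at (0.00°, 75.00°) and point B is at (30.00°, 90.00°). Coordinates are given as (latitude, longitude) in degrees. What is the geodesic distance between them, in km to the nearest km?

With latitudes φ₁ = 0.000°, φ₂ = 30.000° and longitude difference Δλ = 15.000°:
cos c = sin φ₁ sin φ₂ + cos φ₁ cos φ₂ cos Δλ = (0.0000)(0.5000) + (1.0000)(0.8660)(0.9659) = 0.83652,
so c = arccos(0.83652) = 0.57990 rad.
Distance = R·c = 6371 × 0.5799 ≈ 3695 km.

3695 km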